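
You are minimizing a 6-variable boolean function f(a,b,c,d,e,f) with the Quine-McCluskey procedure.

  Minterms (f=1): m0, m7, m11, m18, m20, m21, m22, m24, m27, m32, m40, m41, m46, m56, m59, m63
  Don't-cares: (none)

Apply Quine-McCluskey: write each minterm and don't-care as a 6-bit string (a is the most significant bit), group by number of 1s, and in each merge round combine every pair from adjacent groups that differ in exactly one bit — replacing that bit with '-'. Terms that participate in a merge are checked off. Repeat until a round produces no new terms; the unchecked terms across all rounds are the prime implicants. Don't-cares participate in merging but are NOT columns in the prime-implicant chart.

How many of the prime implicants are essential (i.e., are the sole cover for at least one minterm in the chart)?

9

size-2^0 implicants → 000000(✓)  000111  001011(✓)  010010(✓)  010100(✓)  010101(✓)  010110(✓)  011000(✓)  011011(✓)  100000(✓)  101000(✓)  101001(✓)  101110  111000(✓)  111011(✓)  111111(✓)
size-2^1 implicants → -00000  -11000  -11011  0-1011  010-10  0101-0  01010-  1-1000  10-000  10100-  111-11
Unchecked terms (primes): -00000, -11000, -11011, 0-1011, 000111, 010-10, 0101-0, 01010-, 1-1000, 10-000, 10100-, 101110, 111-11
Minterm coverage:
  m0 ⊆ -00000 [E]
  m7 ⊆ 000111 [E]
  m11 ⊆ 0-1011 [E]
  m18 ⊆ 010-10 [E]
  m20 ⊆ 0101-0,01010-
  m21 ⊆ 01010- [E]
  m22 ⊆ 010-10,0101-0
  m24 ⊆ -11000 [E]
  m27 ⊆ -11011,0-1011
  m32 ⊆ -00000,10-000
  m40 ⊆ 1-1000,10-000,10100-
  m41 ⊆ 10100- [E]
  m46 ⊆ 101110 [E]
  m56 ⊆ -11000,1-1000
  m59 ⊆ -11011,111-11
  m63 ⊆ 111-11 [E]
E = {-00000, -11000, 0-1011, 000111, 010-10, 01010-, 10100-, 101110, 111-11}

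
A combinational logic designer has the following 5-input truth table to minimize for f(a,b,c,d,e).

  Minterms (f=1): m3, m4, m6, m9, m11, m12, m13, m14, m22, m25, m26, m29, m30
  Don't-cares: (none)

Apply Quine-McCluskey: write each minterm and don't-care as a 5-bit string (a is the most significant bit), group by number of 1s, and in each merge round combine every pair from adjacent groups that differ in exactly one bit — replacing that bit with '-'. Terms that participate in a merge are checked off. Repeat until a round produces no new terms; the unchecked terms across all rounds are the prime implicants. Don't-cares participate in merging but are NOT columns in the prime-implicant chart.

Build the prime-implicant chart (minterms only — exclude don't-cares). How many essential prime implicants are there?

[col 0] 00011*, 00100*, 00110*, 01001*, 01011*, 01100*, 01101*, 01110*, 10110*, 11001*, 11010*, 11101*, 11110*
[col 1] -0110*, -1001*, -1101*, -1110*, 0-011, 0-100*, 0-110*, 001-0*, 01-01*, 010-1, 011-0*, 0110-, 1-110*, 11-01*, 11-10
[col 2] --110, -1-01, 0-1-0
Prime implicants: --110, -1-01, 0-011, 0-1-0, 010-1, 0110-, 11-10
PI chart (minterm → PIs covering it):
  3 | 0-011  (sole → essential)
  4 | 0-1-0  (sole → essential)
  6 | --110,0-1-0
  9 | -1-01,010-1
  11 | 0-011,010-1
  12 | 0-1-0,0110-
  13 | -1-01,0110-
  14 | --110,0-1-0
  22 | --110  (sole → essential)
  25 | -1-01  (sole → essential)
  26 | 11-10  (sole → essential)
  29 | -1-01  (sole → essential)
  30 | --110,11-10
Essential prime implicants: --110, -1-01, 0-011, 0-1-0, 11-10

5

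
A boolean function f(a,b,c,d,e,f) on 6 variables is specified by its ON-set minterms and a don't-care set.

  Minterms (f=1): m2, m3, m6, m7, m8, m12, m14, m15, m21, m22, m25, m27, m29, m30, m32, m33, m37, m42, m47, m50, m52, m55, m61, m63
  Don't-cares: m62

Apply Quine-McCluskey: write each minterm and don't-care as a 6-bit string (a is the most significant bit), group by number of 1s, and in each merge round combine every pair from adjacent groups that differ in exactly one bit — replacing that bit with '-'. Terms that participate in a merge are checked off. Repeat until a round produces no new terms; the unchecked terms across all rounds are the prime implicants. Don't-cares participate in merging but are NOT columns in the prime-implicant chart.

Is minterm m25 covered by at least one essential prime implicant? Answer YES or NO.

YES

size-2^0 implicants → 000010(✓)  000011(✓)  000110(✓)  000111(✓)  001000(✓)  001100(✓)  001110(✓)  001111(✓)  010101(✓)  010110(✓)  011001(✓)  011011(✓)  011101(✓)  011110(✓)  100000(✓)  100001(✓)  100101(✓)  101010  101111(✓)  110010  110100  110111(✓)  111101(✓)  111110(✓)  111111(✓)
size-2^1 implicants → -01111  -11101  -11110  0-0110(✓)  0-1110(✓)  00-110(✓)  00-111(✓)  000-10(✓)  000-11(✓)  00001-(✓)  00011-(✓)  001-00  0011-0  00111-(✓)  01-101  01-110(✓)  011-01  0110-1  1-1111  100-01  10000-  11-111  1111-1  11111-
size-2^2 implicants → 0--110  00-11-  000-1-
Unchecked terms (primes): -01111, -11101, -11110, 0--110, 00-11-, 000-1-, 001-00, 0011-0, 01-101, 011-01, 0110-1, 1-1111, 100-01, 10000-, 101010, 11-111, 110010, 110100, 1111-1, 11111-
Minterm coverage:
  m2 ⊆ 000-1- [E]
  m3 ⊆ 000-1- [E]
  m6 ⊆ 0--110,00-11-,000-1-
  m7 ⊆ 00-11-,000-1-
  m8 ⊆ 001-00 [E]
  m12 ⊆ 001-00,0011-0
  m14 ⊆ 0--110,00-11-,0011-0
  m15 ⊆ -01111,00-11-
  m21 ⊆ 01-101 [E]
  m22 ⊆ 0--110 [E]
  m25 ⊆ 011-01,0110-1
  m27 ⊆ 0110-1 [E]
  m29 ⊆ -11101,01-101,011-01
  m30 ⊆ -11110,0--110
  m32 ⊆ 10000- [E]
  m33 ⊆ 100-01,10000-
  m37 ⊆ 100-01 [E]
  m42 ⊆ 101010 [E]
  m47 ⊆ -01111,1-1111
  m50 ⊆ 110010 [E]
  m52 ⊆ 110100 [E]
  m55 ⊆ 11-111 [E]
  m61 ⊆ -11101,1111-1
  m63 ⊆ 1-1111,11-111,1111-1,11111-
E = {0--110, 000-1-, 001-00, 01-101, 0110-1, 100-01, 10000-, 101010, 11-111, 110010, 110100}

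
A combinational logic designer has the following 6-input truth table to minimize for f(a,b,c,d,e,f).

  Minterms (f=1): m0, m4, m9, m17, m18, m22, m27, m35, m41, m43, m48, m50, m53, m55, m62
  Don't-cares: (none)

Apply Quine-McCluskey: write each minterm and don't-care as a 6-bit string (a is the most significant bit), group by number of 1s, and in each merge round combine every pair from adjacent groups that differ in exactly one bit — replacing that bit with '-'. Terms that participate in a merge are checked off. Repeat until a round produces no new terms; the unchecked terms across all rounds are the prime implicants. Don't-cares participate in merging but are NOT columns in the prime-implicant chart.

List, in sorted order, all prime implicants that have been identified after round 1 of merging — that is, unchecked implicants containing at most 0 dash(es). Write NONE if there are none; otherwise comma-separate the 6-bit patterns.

[col 0] 000000*, 000100*, 001001*, 010001, 010010*, 010110*, 011011, 100011*, 101001*, 101011*, 110000*, 110010*, 110101*, 110111*, 111110
[col 1] -01001, -10010, 000-00, 010-10, 10-011, 1010-1, 1100-0, 1101-1
Prime implicants: -01001, -10010, 000-00, 010-10, 010001, 011011, 10-011, 1010-1, 1100-0, 1101-1, 111110

010001, 011011, 111110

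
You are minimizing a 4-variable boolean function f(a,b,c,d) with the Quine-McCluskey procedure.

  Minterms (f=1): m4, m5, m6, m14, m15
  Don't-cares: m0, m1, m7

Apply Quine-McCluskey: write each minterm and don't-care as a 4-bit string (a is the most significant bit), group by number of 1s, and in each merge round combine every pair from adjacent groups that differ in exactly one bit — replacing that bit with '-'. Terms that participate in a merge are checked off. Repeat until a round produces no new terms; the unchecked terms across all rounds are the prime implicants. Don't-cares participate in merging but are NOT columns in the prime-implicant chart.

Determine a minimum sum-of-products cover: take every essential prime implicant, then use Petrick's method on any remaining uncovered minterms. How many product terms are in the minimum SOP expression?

2

size-2^0 implicants → 0000(✓)  0001(✓)  0100(✓)  0101(✓)  0110(✓)  0111(✓)  1110(✓)  1111(✓)
size-2^1 implicants → -110(✓)  -111(✓)  0-00(✓)  0-01(✓)  000-(✓)  01-0(✓)  01-1(✓)  010-(✓)  011-(✓)  111-(✓)
size-2^2 implicants → -11-  0-0-  01--
Unchecked terms (primes): -11-, 0-0-, 01--
Minterm coverage:
  m4 ⊆ 0-0-,01--
  m5 ⊆ 0-0-,01--
  m6 ⊆ -11-,01--
  m14 ⊆ -11- [E]
  m15 ⊆ -11- [E]
E = {-11-}
Petrick residual → 0-0-
Cover = bc + a'c'  |cover|=2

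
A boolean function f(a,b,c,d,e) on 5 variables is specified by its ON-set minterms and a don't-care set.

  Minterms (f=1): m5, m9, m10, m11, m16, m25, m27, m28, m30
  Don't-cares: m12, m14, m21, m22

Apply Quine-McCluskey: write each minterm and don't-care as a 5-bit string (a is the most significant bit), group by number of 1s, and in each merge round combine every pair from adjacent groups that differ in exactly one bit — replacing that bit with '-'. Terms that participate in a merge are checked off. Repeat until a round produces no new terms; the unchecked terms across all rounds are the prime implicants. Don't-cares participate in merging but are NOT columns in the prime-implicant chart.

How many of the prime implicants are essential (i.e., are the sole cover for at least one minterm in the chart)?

4

size-2^0 implicants → 00101(✓)  01001(✓)  01010(✓)  01011(✓)  01100(✓)  01110(✓)  10000  10101(✓)  10110(✓)  11001(✓)  11011(✓)  11100(✓)  11110(✓)
size-2^1 implicants → -0101  -1001(✓)  -1011(✓)  -1100(✓)  -1110(✓)  01-10  010-1(✓)  0101-  011-0(✓)  1-110  110-1(✓)  111-0(✓)
size-2^2 implicants → -10-1  -11-0
Unchecked terms (primes): -0101, -10-1, -11-0, 01-10, 0101-, 1-110, 10000
Minterm coverage:
  m5 ⊆ -0101 [E]
  m9 ⊆ -10-1 [E]
  m10 ⊆ 01-10,0101-
  m11 ⊆ -10-1,0101-
  m16 ⊆ 10000 [E]
  m25 ⊆ -10-1 [E]
  m27 ⊆ -10-1 [E]
  m28 ⊆ -11-0 [E]
  m30 ⊆ -11-0,1-110
E = {-0101, -10-1, -11-0, 10000}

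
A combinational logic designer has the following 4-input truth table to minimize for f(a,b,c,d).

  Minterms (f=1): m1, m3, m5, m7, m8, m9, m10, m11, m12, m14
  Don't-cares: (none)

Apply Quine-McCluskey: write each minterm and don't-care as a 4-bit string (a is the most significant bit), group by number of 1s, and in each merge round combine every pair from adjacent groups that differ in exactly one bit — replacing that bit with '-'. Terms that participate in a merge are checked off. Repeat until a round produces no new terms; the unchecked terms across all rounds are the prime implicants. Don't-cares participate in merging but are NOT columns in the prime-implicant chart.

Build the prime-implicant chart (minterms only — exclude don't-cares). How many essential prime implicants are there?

2

size-2^0 implicants → 0001(✓)  0011(✓)  0101(✓)  0111(✓)  1000(✓)  1001(✓)  1010(✓)  1011(✓)  1100(✓)  1110(✓)
size-2^1 implicants → -001(✓)  -011(✓)  0-01(✓)  0-11(✓)  00-1(✓)  01-1(✓)  1-00(✓)  1-10(✓)  10-0(✓)  10-1(✓)  100-(✓)  101-(✓)  11-0(✓)
size-2^2 implicants → -0-1  0--1  1--0  10--
Unchecked terms (primes): -0-1, 0--1, 1--0, 10--
Minterm coverage:
  m1 ⊆ -0-1,0--1
  m3 ⊆ -0-1,0--1
  m5 ⊆ 0--1 [E]
  m7 ⊆ 0--1 [E]
  m8 ⊆ 1--0,10--
  m9 ⊆ -0-1,10--
  m10 ⊆ 1--0,10--
  m11 ⊆ -0-1,10--
  m12 ⊆ 1--0 [E]
  m14 ⊆ 1--0 [E]
E = {0--1, 1--0}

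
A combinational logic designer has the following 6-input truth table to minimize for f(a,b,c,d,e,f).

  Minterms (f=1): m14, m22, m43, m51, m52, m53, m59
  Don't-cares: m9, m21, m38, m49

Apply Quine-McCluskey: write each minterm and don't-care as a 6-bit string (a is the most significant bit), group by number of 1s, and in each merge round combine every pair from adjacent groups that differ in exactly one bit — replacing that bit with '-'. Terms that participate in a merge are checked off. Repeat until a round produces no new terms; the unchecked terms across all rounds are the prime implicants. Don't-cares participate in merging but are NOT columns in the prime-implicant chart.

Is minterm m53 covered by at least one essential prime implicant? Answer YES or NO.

YES

Round 0: 001001 001110 010101✓ 010110 100110 101011✓ 110001✓ 110011✓ 110100✓ 110101✓ 111011✓
Round 1: -10101 1-1011 11-011 110-01 1100-1 11010-
PIs = {-10101, 001001, 001110, 010110, 1-1011, 100110, 11-011, 110-01, 1100-1, 11010-}
Coverage chart:
  m14: 001110 ←essential
  m22: 010110 ←essential
  m43: 1-1011 ←essential
  m51: 11-011,1100-1
  m52: 11010- ←essential
  m53: -10101,110-01,11010-
  m59: 1-1011,11-011
Essential: 001110, 010110, 1-1011, 11010-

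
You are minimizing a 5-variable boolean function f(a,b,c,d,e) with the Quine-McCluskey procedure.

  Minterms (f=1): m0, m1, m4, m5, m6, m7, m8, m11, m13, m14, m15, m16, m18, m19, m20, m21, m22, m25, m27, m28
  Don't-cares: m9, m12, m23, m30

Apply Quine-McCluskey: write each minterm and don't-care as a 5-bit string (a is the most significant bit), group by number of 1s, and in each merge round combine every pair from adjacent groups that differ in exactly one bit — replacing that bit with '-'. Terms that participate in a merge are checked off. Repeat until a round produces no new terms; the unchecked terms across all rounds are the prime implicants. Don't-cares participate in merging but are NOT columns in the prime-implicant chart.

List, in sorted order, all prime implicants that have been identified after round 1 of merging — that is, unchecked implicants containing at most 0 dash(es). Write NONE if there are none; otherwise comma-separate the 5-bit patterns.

[col 0] 00000*, 00001*, 00100*, 00101*, 00110*, 00111*, 01000*, 01001*, 01011*, 01100*, 01101*, 01110*, 01111*, 10000*, 10010*, 10011*, 10100*, 10101*, 10110*, 10111*, 11001*, 11011*, 11100*, 11110*
[col 1] -0000*, -0100*, -0101*, -0110*, -0111*, -1001*, -1011*, -1100*, -1110*, 0-000*, 0-001*, 0-100*, 0-101*, 0-110*, 0-111*, 00-00*, 00-01*, 0000-*, 001-0*, 001-1*, 0010-*, 0011-*, 01-00*, 01-01*, 01-11*, 010-1*, 0100-*, 011-0*, 011-1*, 0110-*, 0111-*, 1-011, 1-100*, 1-110*, 10-00*, 10-10*, 10-11*, 100-0*, 1001-*, 101-0*, 101-1*, 1010-*, 1011-*, 110-1*, 111-0*
[col 2] --100*, --110*, -0-00, -01-0*, -01-1*, -010-*, -011-*, -10-1, -11-0*, 0--00*, 0--01*, 0-00-*, 0-1-0*, 0-1-1*, 0-10-*, 0-11-*, 00-0-*, 001--*, 01--1, 01-0-*, 011--*, 1-1-0*, 10--0, 10-1-, 101--*
[col 3] --1-0, -01--, 0--0-, 0-1--
Prime implicants: --1-0, -0-00, -01--, -10-1, 0--0-, 0-1--, 01--1, 1-011, 10--0, 10-1-

NONE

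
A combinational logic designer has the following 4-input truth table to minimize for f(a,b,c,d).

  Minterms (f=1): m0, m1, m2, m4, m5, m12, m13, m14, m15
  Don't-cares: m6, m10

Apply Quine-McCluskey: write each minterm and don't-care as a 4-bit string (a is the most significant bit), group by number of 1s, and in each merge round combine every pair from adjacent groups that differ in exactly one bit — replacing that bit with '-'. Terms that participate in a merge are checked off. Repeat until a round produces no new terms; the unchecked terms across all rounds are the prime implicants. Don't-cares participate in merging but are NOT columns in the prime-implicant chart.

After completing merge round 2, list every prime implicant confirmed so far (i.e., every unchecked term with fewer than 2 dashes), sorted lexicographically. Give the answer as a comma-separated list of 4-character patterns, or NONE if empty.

NONE

[col 0] 0000*, 0001*, 0010*, 0100*, 0101*, 0110*, 1010*, 1100*, 1101*, 1110*, 1111*
[col 1] -010*, -100*, -101*, -110*, 0-00*, 0-01*, 0-10*, 00-0*, 000-*, 01-0*, 010-*, 1-10*, 11-0*, 11-1*, 110-*, 111-*
[col 2] --10, -1-0, -10-, 0--0, 0-0-, 11--
Prime implicants: --10, -1-0, -10-, 0--0, 0-0-, 11--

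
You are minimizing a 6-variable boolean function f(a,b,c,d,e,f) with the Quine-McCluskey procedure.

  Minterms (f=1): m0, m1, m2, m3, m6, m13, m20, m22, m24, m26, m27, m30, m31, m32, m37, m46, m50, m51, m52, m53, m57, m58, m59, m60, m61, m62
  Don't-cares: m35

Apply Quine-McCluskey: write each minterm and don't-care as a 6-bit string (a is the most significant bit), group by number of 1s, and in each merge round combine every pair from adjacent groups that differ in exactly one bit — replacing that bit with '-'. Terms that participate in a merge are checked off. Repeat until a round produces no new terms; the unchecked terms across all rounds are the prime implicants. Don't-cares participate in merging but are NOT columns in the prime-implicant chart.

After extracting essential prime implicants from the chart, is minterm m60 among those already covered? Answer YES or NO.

Round 0: 000000✓ 000001✓ 000010✓ 000011✓ 000110✓ 001101 010100✓ 010110✓ 011000✓ 011010✓ 011011✓ 011110✓ 011111✓ 100000✓ 100011✓ 100101✓ 101110✓ 110010✓ 110011✓ 110100✓ 110101✓ 111001✓ 111010✓ 111011✓ 111100✓ 111101✓ 111110✓
Round 1: -00000 -00011 -10100 -11010✓ -11011✓ -11110✓ 0-0110 000-10 0000-0✓ 0000-1✓ 00000-✓ 00001-✓ 01-110 0101-0 011-10✓ 011-11✓ 0110-0 01101-✓ 01111-✓ 1-0011 1-0101 1-1110 11-010✓ 11-011✓ 11-100✓ 11-101✓ 11001-✓ 11010-✓ 111-01 111-10✓ 1110-1 11101-✓ 1111-0 11110-✓
Round 2: -11-10 -1101- 0000-- 011-1- 11-01- 11-10-
PIs = {-00000, -00011, -10100, -11-10, -1101-, 0-0110, 000-10, 0000--, 001101, 01-110, 0101-0, 011-1-, 0110-0, 1-0011, 1-0101, 1-1110, 11-01-, 11-10-, 111-01, 1110-1, 1111-0}
Coverage chart:
  m0: -00000,0000--
  m1: 0000-- ←essential
  m2: 000-10,0000--
  m3: -00011,0000--
  m6: 0-0110,000-10
  m13: 001101 ←essential
  m20: -10100,0101-0
  m22: 0-0110,01-110,0101-0
  m24: 0110-0 ←essential
  m26: -11-10,-1101-,011-1-,0110-0
  m27: -1101-,011-1-
  m30: -11-10,01-110,011-1-
  m31: 011-1- ←essential
  m32: -00000 ←essential
  m37: 1-0101 ←essential
  m46: 1-1110 ←essential
  m50: 11-01- ←essential
  m51: 1-0011,11-01-
  m52: -10100,11-10-
  m53: 1-0101,11-10-
  m57: 111-01,1110-1
  m58: -11-10,-1101-,11-01-
  m59: -1101-,11-01-,1110-1
  m60: 11-10-,1111-0
  m61: 11-10-,111-01
  m62: -11-10,1-1110,1111-0
Essential: -00000, 0000--, 001101, 011-1-, 0110-0, 1-0101, 1-1110, 11-01-

NO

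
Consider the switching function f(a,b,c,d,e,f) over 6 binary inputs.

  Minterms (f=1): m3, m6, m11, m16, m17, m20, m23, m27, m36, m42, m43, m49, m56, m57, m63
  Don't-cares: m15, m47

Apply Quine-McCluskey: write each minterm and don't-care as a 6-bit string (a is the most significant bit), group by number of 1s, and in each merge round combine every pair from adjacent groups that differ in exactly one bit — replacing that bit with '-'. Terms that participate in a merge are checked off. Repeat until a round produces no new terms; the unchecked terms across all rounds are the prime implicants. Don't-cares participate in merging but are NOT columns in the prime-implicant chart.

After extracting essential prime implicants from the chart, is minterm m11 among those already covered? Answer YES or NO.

[col 0] 000011*, 000110, 001011*, 001111*, 010000*, 010001*, 010100*, 010111, 011011*, 100100, 101010*, 101011*, 101111*, 110001*, 111000*, 111001*, 111111*
[col 1] -01011*, -01111*, -10001, 0-1011, 00-011, 001-11*, 010-00, 01000-, 1-1111, 101-11*, 10101-, 11-001, 11100-
[col 2] -01-11
Prime implicants: -01-11, -10001, 0-1011, 00-011, 000110, 010-00, 01000-, 010111, 1-1111, 100100, 10101-, 11-001, 11100-
PI chart (minterm → PIs covering it):
  3 | 00-011  (sole → essential)
  6 | 000110  (sole → essential)
  11 | -01-11,0-1011,00-011
  16 | 010-00,01000-
  17 | -10001,01000-
  20 | 010-00  (sole → essential)
  23 | 010111  (sole → essential)
  27 | 0-1011  (sole → essential)
  36 | 100100  (sole → essential)
  42 | 10101-  (sole → essential)
  43 | -01-11,10101-
  49 | -10001,11-001
  56 | 11100-  (sole → essential)
  57 | 11-001,11100-
  63 | 1-1111  (sole → essential)
Essential prime implicants: 0-1011, 00-011, 000110, 010-00, 010111, 1-1111, 100100, 10101-, 11100-

YES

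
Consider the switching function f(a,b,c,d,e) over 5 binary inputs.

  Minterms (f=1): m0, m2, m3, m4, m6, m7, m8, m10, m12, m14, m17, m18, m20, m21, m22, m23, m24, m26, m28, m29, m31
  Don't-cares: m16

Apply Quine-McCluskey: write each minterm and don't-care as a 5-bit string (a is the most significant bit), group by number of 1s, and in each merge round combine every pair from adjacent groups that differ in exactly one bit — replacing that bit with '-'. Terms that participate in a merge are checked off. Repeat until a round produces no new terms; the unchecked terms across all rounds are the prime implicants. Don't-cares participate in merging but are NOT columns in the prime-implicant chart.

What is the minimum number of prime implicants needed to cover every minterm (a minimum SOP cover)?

size-2^0 implicants → 00000(✓)  00010(✓)  00011(✓)  00100(✓)  00110(✓)  00111(✓)  01000(✓)  01010(✓)  01100(✓)  01110(✓)  10000(✓)  10001(✓)  10010(✓)  10100(✓)  10101(✓)  10110(✓)  10111(✓)  11000(✓)  11010(✓)  11100(✓)  11101(✓)  11111(✓)
size-2^1 implicants → -0000(✓)  -0010(✓)  -0100(✓)  -0110(✓)  -0111(✓)  -1000(✓)  -1010(✓)  -1100(✓)  0-000(✓)  0-010(✓)  0-100(✓)  0-110(✓)  00-00(✓)  00-10(✓)  00-11(✓)  000-0(✓)  0001-(✓)  001-0(✓)  0011-(✓)  01-00(✓)  01-10(✓)  010-0(✓)  011-0(✓)  1-000(✓)  1-010(✓)  1-100(✓)  1-101(✓)  1-111(✓)  10-00(✓)  10-01(✓)  10-10(✓)  100-0(✓)  1000-(✓)  101-0(✓)  101-1(✓)  1010-(✓)  1011-(✓)  11-00(✓)  110-0(✓)  111-1(✓)  1110-(✓)
size-2^2 implicants → --000(✓)  --010(✓)  --100(✓)  -0-00(✓)  -0-10(✓)  -00-0(✓)  -01-0(✓)  -011-  -1-00(✓)  -10-0(✓)  0--00(✓)  0--10(✓)  0-0-0(✓)  0-1-0(✓)  00--0(✓)  00-1-  01--0(✓)  1--00(✓)  1-0-0(✓)  1-1-1  1-10-  10--0(✓)  10-0-  101--
size-2^3 implicants → ---00  --0-0  -0--0  0---0
Unchecked terms (primes): ---00, --0-0, -0--0, -011-, 0---0, 00-1-, 1-1-1, 1-10-, 10-0-, 101--
Minterm coverage:
  m0 ⊆ ---00,--0-0,-0--0,0---0
  m2 ⊆ --0-0,-0--0,0---0,00-1-
  m3 ⊆ 00-1- [E]
  m4 ⊆ ---00,-0--0,0---0
  m6 ⊆ -0--0,-011-,0---0,00-1-
  m7 ⊆ -011-,00-1-
  m8 ⊆ ---00,--0-0,0---0
  m10 ⊆ --0-0,0---0
  m12 ⊆ ---00,0---0
  m14 ⊆ 0---0 [E]
  m17 ⊆ 10-0- [E]
  m18 ⊆ --0-0,-0--0
  m20 ⊆ ---00,-0--0,1-10-,10-0-,101--
  m21 ⊆ 1-1-1,1-10-,10-0-,101--
  m22 ⊆ -0--0,-011-,101--
  m23 ⊆ -011-,1-1-1,101--
  m24 ⊆ ---00,--0-0
  m26 ⊆ --0-0 [E]
  m28 ⊆ ---00,1-10-
  m29 ⊆ 1-1-1,1-10-
  m31 ⊆ 1-1-1 [E]
E = {--0-0, 0---0, 00-1-, 1-1-1, 10-0-}
Petrick residual → ---00, -0--0
Cover = d'e' + c'e' + b'e' + a'e' + a'b'd + ace + ab'd'  |cover|=7

7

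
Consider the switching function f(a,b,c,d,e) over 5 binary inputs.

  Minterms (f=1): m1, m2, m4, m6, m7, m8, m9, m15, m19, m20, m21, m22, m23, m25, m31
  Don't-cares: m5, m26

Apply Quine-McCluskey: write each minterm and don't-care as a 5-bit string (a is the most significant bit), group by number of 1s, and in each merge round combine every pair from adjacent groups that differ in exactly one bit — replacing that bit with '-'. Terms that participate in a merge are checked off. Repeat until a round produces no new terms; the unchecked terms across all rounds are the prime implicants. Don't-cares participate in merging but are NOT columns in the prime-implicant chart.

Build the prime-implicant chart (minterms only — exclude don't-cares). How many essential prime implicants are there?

6

[col 0] 00001*, 00010*, 00100*, 00101*, 00110*, 00111*, 01000*, 01001*, 01111*, 10011*, 10100*, 10101*, 10110*, 10111*, 11001*, 11010, 11111*
[col 1] -0100*, -0101*, -0110*, -0111*, -1001, -1111*, 0-001, 0-111*, 00-01, 00-10, 001-0*, 001-1*, 0010-*, 0011-*, 0100-, 1-111*, 10-11, 101-0*, 101-1*, 1010-*, 1011-*
[col 2] --111, -01-0*, -01-1*, -010-*, -011-*, 001--*, 101--*
[col 3] -01--
Prime implicants: --111, -01--, -1001, 0-001, 00-01, 00-10, 0100-, 10-11, 11010
PI chart (minterm → PIs covering it):
  1 | 0-001,00-01
  2 | 00-10  (sole → essential)
  4 | -01--  (sole → essential)
  6 | -01--,00-10
  7 | --111,-01--
  8 | 0100-  (sole → essential)
  9 | -1001,0-001,0100-
  15 | --111  (sole → essential)
  19 | 10-11  (sole → essential)
  20 | -01--  (sole → essential)
  21 | -01--  (sole → essential)
  22 | -01--  (sole → essential)
  23 | --111,-01--,10-11
  25 | -1001  (sole → essential)
  31 | --111  (sole → essential)
Essential prime implicants: --111, -01--, -1001, 00-10, 0100-, 10-11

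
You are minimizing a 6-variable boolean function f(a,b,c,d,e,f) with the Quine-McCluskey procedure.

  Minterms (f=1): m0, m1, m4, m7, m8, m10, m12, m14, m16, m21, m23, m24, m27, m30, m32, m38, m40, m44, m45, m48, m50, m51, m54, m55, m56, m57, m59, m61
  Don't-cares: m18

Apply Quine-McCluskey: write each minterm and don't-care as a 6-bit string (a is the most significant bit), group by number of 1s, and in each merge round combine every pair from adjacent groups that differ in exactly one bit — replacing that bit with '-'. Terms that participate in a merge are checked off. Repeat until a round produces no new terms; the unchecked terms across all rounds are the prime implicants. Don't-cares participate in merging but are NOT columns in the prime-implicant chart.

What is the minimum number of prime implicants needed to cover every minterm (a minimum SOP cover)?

[col 0] 000000*, 000001*, 000100*, 000111*, 001000*, 001010*, 001100*, 001110*, 010000*, 010010*, 010101*, 010111*, 011000*, 011011*, 011110*, 100000*, 100110*, 101000*, 101100*, 101101*, 110000*, 110010*, 110011*, 110110*, 110111*, 111000*, 111001*, 111011*, 111101*
[col 1] -00000*, -01000*, -01100*, -10000*, -10010*, -10111, -11000*, -11011, 0-0000*, 0-0111, 0-1000*, 0-1110, 00-000*, 00-100*, 000-00*, 00000-, 001-00*, 001-10*, 0010-0*, 0011-0*, 01-000*, 0100-0*, 0101-1, 1-0000*, 1-0110, 1-1000*, 1-1101, 10-000*, 101-00*, 10110-, 11-000*, 11-011, 110-10*, 110-11*, 1100-0*, 11001-*, 11011-*, 111-01, 1110-1, 11100-
[col 2] --0000*, --1000*, -0-000*, -01-00, -1-000*, -100-0, 0--000*, 00--00, 001--0, 1--000*, 110-1-
[col 3] ---000
Prime implicants: ---000, -01-00, -100-0, -10111, -11011, 0-0111, 0-1110, 00--00, 00000-, 001--0, 0101-1, 1-0110, 1-1101, 10110-, 11-011, 110-1-, 111-01, 1110-1, 11100-
PI chart (minterm → PIs covering it):
  0 | ---000,00--00,00000-
  1 | 00000-  (sole → essential)
  4 | 00--00  (sole → essential)
  7 | 0-0111  (sole → essential)
  8 | ---000,-01-00,00--00,001--0
  10 | 001--0  (sole → essential)
  12 | -01-00,00--00,001--0
  14 | 0-1110,001--0
  16 | ---000,-100-0
  21 | 0101-1  (sole → essential)
  23 | -10111,0-0111,0101-1
  24 | ---000  (sole → essential)
  27 | -11011  (sole → essential)
  30 | 0-1110  (sole → essential)
  32 | ---000  (sole → essential)
  38 | 1-0110  (sole → essential)
  40 | ---000,-01-00
  44 | -01-00,10110-
  45 | 1-1101,10110-
  48 | ---000,-100-0
  50 | -100-0,110-1-
  51 | 11-011,110-1-
  54 | 1-0110,110-1-
  55 | -10111,110-1-
  56 | ---000,11100-
  57 | 111-01,1110-1,11100-
  59 | -11011,11-011,1110-1
  61 | 1-1101,111-01
Essential prime implicants: ---000, -11011, 0-0111, 0-1110, 00--00, 00000-, 001--0, 0101-1, 1-0110
Petrick residual → 10110-, 110-1-, 111-01
Minimum SOP uses 12 PIs: d'e'f' + bcd'ef + a'c'def + a'cdef' + a'b'e'f' + a'b'c'd'e' + a'b'cf' + a'bc'df + ac'def' + ab'cde' + abc'e + abce'f

12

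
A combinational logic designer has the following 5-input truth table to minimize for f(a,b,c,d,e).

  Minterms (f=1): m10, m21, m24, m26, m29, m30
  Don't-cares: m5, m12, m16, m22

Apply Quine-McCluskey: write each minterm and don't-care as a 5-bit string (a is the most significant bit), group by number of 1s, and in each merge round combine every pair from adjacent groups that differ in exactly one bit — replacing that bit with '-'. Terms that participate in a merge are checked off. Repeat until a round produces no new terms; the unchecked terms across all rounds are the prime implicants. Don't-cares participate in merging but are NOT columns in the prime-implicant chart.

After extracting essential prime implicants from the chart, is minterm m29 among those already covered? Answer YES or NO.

YES

Round 0: 00101✓ 01010✓ 01100 10000✓ 10101✓ 10110✓ 11000✓ 11010✓ 11101✓ 11110✓
Round 1: -0101 -1010 1-000 1-101 1-110 11-10 110-0
PIs = {-0101, -1010, 01100, 1-000, 1-101, 1-110, 11-10, 110-0}
Coverage chart:
  m10: -1010 ←essential
  m21: -0101,1-101
  m24: 1-000,110-0
  m26: -1010,11-10,110-0
  m29: 1-101 ←essential
  m30: 1-110,11-10
Essential: -1010, 1-101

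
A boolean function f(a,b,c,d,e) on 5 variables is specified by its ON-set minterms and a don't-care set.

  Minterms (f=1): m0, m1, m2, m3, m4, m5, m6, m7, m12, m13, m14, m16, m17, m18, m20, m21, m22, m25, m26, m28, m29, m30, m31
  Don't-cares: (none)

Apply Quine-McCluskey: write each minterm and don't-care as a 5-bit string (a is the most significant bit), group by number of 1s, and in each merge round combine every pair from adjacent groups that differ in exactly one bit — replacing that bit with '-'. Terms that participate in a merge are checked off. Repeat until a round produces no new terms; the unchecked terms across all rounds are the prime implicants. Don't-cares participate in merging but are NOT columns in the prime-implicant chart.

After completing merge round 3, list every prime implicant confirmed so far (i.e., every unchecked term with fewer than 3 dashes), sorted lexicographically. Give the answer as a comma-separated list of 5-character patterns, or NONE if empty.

Round 0: 00000✓ 00001✓ 00010✓ 00011✓ 00100✓ 00101✓ 00110✓ 00111✓ 01100✓ 01101✓ 01110✓ 10000✓ 10001✓ 10010✓ 10100✓ 10101✓ 10110✓ 11001✓ 11010✓ 11100✓ 11101✓ 11110✓ 11111✓
Round 1: -0000✓ -0001✓ -0010✓ -0100✓ -0101✓ -0110✓ -1100✓ -1101✓ -1110✓ 0-100✓ 0-101✓ 0-110✓ 00-00✓ 00-01✓ 00-10✓ 00-11✓ 000-0✓ 000-1✓ 0000-✓ 0001-✓ 001-0✓ 001-1✓ 0010-✓ 0011-✓ 011-0✓ 0110-✓ 1-001✓ 1-010✓ 1-100✓ 1-101✓ 1-110✓ 10-00✓ 10-01✓ 10-10✓ 100-0✓ 1000-✓ 101-0✓ 1010-✓ 11-01✓ 11-10✓ 111-0✓ 111-1✓ 1110-✓ 1111-✓
Round 2: --100✓ --101✓ --110✓ -0-00✓ -0-01✓ -0-10✓ -00-0✓ -000-✓ -01-0✓ -010-✓ -11-0✓ -110-✓ 0-1-0✓ 0-10-✓ 00--0✓ 00--1✓ 00-0-✓ 00-1-✓ 000--✓ 001--✓ 1--01 1--10 1-1-0✓ 1-10-✓ 10--0✓ 10-0-✓ 111--
Round 3: --1-0 --10- -0--0 -0-0- 00---
PIs = {--1-0, --10-, -0--0, -0-0-, 00---, 1--01, 1--10, 111--}

1--01, 1--10, 111--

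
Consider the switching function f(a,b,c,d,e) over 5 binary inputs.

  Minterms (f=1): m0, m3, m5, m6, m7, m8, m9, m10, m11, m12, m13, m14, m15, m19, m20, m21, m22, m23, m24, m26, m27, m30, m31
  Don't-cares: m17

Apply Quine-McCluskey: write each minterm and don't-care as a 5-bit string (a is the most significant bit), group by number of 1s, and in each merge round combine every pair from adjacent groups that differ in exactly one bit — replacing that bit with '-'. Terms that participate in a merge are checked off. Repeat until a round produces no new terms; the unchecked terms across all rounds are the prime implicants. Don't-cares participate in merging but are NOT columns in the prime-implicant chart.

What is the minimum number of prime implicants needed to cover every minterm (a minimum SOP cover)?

Round 0: 00000✓ 00011✓ 00101✓ 00110✓ 00111✓ 01000✓ 01001✓ 01010✓ 01011✓ 01100✓ 01101✓ 01110✓ 01111✓ 10001✓ 10011✓ 10100✓ 10101✓ 10110✓ 10111✓ 11000✓ 11010✓ 11011✓ 11110✓ 11111✓
Round 1: -0011✓ -0101✓ -0110✓ -0111✓ -1000✓ -1010✓ -1011✓ -1110✓ -1111✓ 0-000 0-011✓ 0-101✓ 0-110✓ 0-111✓ 00-11✓ 001-1✓ 0011-✓ 01-00✓ 01-01✓ 01-10✓ 01-11✓ 010-0✓ 010-1✓ 0100-✓ 0101-✓ 011-0✓ 011-1✓ 0110-✓ 0111-✓ 1-011✓ 1-110✓ 1-111✓ 10-01✓ 10-11✓ 100-1✓ 101-0✓ 101-1✓ 1010-✓ 1011-✓ 11-10✓ 11-11✓ 110-0✓ 1101-✓ 1111-✓
Round 2: --011✓ --110✓ --111✓ -0-11✓ -01-1 -011-✓ -1-10✓ -1-11✓ -10-0 -101-✓ -111-✓ 0--11✓ 0-1-1 0-11-✓ 01--0✓ 01--1✓ 01-0-✓ 01-1-✓ 010--✓ 011--✓ 1--11✓ 1-11-✓ 10--1 101-- 11-1-✓
Round 3: ---11 --11- -1-1- 01---
PIs = {---11, --11-, -01-1, -1-1-, -10-0, 0-000, 0-1-1, 01---, 10--1, 101--}
Coverage chart:
  m0: 0-000 ←essential
  m3: ---11 ←essential
  m5: -01-1,0-1-1
  m6: --11- ←essential
  m7: ---11,--11-,-01-1,0-1-1
  m8: -10-0,0-000,01---
  m9: 01--- ←essential
  m10: -1-1-,-10-0,01---
  m11: ---11,-1-1-,01---
  m12: 01--- ←essential
  m13: 0-1-1,01---
  m14: --11-,-1-1-,01---
  m15: ---11,--11-,-1-1-,0-1-1,01---
  m19: ---11,10--1
  m20: 101-- ←essential
  m21: -01-1,10--1,101--
  m22: --11-,101--
  m23: ---11,--11-,-01-1,10--1,101--
  m24: -10-0 ←essential
  m26: -1-1-,-10-0
  m27: ---11,-1-1-
  m30: --11-,-1-1-
  m31: ---11,--11-,-1-1-
Essential: ---11, --11-, -10-0, 0-000, 01---, 101--
Petrick residual → -01-1
Min cover (7 terms): de + cd + b'ce + bc'e' + a'c'd'e' + a'b + ab'c

7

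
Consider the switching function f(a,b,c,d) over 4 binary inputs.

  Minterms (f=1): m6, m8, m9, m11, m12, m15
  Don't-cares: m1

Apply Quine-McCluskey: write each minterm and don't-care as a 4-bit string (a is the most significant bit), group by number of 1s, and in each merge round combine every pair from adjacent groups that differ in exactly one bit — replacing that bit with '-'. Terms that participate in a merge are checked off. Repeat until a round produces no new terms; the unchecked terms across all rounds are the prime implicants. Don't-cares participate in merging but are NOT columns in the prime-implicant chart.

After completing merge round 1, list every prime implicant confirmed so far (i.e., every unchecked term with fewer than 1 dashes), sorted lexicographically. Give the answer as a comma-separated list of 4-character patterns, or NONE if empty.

0110

[col 0] 0001*, 0110, 1000*, 1001*, 1011*, 1100*, 1111*
[col 1] -001, 1-00, 1-11, 10-1, 100-
Prime implicants: -001, 0110, 1-00, 1-11, 10-1, 100-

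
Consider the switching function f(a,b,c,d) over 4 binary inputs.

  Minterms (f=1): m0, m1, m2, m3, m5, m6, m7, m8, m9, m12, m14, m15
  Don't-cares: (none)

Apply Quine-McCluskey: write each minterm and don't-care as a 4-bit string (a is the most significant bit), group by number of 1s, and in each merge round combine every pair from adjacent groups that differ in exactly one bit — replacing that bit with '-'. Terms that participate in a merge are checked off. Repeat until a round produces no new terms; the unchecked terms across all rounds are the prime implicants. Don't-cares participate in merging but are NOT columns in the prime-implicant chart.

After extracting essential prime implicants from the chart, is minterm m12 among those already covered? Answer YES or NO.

NO

size-2^0 implicants → 0000(✓)  0001(✓)  0010(✓)  0011(✓)  0101(✓)  0110(✓)  0111(✓)  1000(✓)  1001(✓)  1100(✓)  1110(✓)  1111(✓)
size-2^1 implicants → -000(✓)  -001(✓)  -110(✓)  -111(✓)  0-01(✓)  0-10(✓)  0-11(✓)  00-0(✓)  00-1(✓)  000-(✓)  001-(✓)  01-1(✓)  011-(✓)  1-00  100-(✓)  11-0  111-(✓)
size-2^2 implicants → -00-  -11-  0--1  0-1-  00--
Unchecked terms (primes): -00-, -11-, 0--1, 0-1-, 00--, 1-00, 11-0
Minterm coverage:
  m0 ⊆ -00-,00--
  m1 ⊆ -00-,0--1,00--
  m2 ⊆ 0-1-,00--
  m3 ⊆ 0--1,0-1-,00--
  m5 ⊆ 0--1 [E]
  m6 ⊆ -11-,0-1-
  m7 ⊆ -11-,0--1,0-1-
  m8 ⊆ -00-,1-00
  m9 ⊆ -00- [E]
  m12 ⊆ 1-00,11-0
  m14 ⊆ -11-,11-0
  m15 ⊆ -11- [E]
E = {-00-, -11-, 0--1}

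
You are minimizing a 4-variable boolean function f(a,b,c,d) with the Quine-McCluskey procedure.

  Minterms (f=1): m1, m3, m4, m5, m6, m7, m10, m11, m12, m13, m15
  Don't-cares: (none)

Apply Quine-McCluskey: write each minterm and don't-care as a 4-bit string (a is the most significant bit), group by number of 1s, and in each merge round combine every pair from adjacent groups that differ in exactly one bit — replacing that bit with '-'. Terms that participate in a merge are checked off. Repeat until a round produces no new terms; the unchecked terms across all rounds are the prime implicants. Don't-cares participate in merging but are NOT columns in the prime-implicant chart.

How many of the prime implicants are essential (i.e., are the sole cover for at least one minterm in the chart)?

[col 0] 0001*, 0011*, 0100*, 0101*, 0110*, 0111*, 1010*, 1011*, 1100*, 1101*, 1111*
[col 1] -011*, -100*, -101*, -111*, 0-01*, 0-11*, 00-1*, 01-0*, 01-1*, 010-*, 011-*, 1-11*, 101-, 11-1*, 110-*
[col 2] --11, -1-1, -10-, 0--1, 01--
Prime implicants: --11, -1-1, -10-, 0--1, 01--, 101-
PI chart (minterm → PIs covering it):
  1 | 0--1  (sole → essential)
  3 | --11,0--1
  4 | -10-,01--
  5 | -1-1,-10-,0--1,01--
  6 | 01--  (sole → essential)
  7 | --11,-1-1,0--1,01--
  10 | 101-  (sole → essential)
  11 | --11,101-
  12 | -10-  (sole → essential)
  13 | -1-1,-10-
  15 | --11,-1-1
Essential prime implicants: -10-, 0--1, 01--, 101-

4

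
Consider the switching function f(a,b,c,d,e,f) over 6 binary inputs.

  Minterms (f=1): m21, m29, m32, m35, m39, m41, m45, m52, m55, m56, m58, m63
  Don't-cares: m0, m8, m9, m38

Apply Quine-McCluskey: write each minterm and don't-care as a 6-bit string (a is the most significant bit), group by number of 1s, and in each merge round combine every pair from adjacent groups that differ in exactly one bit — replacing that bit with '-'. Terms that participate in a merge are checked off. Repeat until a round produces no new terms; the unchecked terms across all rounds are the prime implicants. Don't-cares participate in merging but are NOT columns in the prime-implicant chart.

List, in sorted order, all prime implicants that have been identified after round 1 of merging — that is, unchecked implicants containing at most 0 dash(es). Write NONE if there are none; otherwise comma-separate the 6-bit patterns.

size-2^0 implicants → 000000(✓)  001000(✓)  001001(✓)  010101(✓)  011101(✓)  100000(✓)  100011(✓)  100110(✓)  100111(✓)  101001(✓)  101101(✓)  110100  110111(✓)  111000(✓)  111010(✓)  111111(✓)
size-2^1 implicants → -00000  -01001  00-000  00100-  01-101  1-0111  100-11  10011-  101-01  11-111  1110-0
Unchecked terms (primes): -00000, -01001, 00-000, 00100-, 01-101, 1-0111, 100-11, 10011-, 101-01, 11-111, 110100, 1110-0

110100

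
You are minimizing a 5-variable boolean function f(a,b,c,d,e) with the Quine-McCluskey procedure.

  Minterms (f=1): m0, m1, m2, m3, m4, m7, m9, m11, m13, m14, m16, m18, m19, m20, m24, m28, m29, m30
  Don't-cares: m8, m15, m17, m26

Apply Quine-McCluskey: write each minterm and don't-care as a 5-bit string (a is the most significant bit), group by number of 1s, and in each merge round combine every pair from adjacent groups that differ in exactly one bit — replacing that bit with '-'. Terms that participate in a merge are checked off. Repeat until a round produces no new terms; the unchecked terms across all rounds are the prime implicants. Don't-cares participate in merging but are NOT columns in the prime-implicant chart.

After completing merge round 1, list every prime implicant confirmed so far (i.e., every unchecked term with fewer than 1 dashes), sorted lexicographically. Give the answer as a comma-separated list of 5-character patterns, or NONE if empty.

NONE

[col 0] 00000*, 00001*, 00010*, 00011*, 00100*, 00111*, 01000*, 01001*, 01011*, 01101*, 01110*, 01111*, 10000*, 10001*, 10010*, 10011*, 10100*, 11000*, 11010*, 11100*, 11101*, 11110*
[col 1] -0000*, -0001*, -0010*, -0011*, -0100*, -1000*, -1101, -1110, 0-000*, 0-001*, 0-011*, 0-111*, 00-00*, 00-11*, 000-0*, 000-1*, 0000-*, 0001-*, 01-01*, 01-11*, 010-1*, 0100-*, 011-1*, 0111-, 1-000*, 1-010*, 1-100*, 10-00*, 100-0*, 100-1*, 1000-*, 1001-*, 11-00*, 11-10*, 110-0*, 111-0*, 1110-
[col 2] --000, -0-00, -00-0*, -00-1*, -000-*, -001-*, 0--11, 0-0-1, 0-00-, 000--*, 01--1, 1--00, 1-0-0, 100--*, 11--0
[col 3] -00--
Prime implicants: --000, -0-00, -00--, -1101, -1110, 0--11, 0-0-1, 0-00-, 01--1, 0111-, 1--00, 1-0-0, 11--0, 1110-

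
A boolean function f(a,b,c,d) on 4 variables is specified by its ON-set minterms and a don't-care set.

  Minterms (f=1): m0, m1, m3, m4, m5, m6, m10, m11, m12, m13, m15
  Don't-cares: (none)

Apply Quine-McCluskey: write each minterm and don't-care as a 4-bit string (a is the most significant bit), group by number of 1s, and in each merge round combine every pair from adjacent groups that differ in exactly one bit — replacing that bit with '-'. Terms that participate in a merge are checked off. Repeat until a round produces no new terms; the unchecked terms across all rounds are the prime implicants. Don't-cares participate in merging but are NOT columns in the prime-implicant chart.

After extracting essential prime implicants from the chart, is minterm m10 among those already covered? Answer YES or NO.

size-2^0 implicants → 0000(✓)  0001(✓)  0011(✓)  0100(✓)  0101(✓)  0110(✓)  1010(✓)  1011(✓)  1100(✓)  1101(✓)  1111(✓)
size-2^1 implicants → -011  -100(✓)  -101(✓)  0-00(✓)  0-01(✓)  00-1  000-(✓)  01-0  010-(✓)  1-11  101-  11-1  110-(✓)
size-2^2 implicants → -10-  0-0-
Unchecked terms (primes): -011, -10-, 0-0-, 00-1, 01-0, 1-11, 101-, 11-1
Minterm coverage:
  m0 ⊆ 0-0- [E]
  m1 ⊆ 0-0-,00-1
  m3 ⊆ -011,00-1
  m4 ⊆ -10-,0-0-,01-0
  m5 ⊆ -10-,0-0-
  m6 ⊆ 01-0 [E]
  m10 ⊆ 101- [E]
  m11 ⊆ -011,1-11,101-
  m12 ⊆ -10- [E]
  m13 ⊆ -10-,11-1
  m15 ⊆ 1-11,11-1
E = {-10-, 0-0-, 01-0, 101-}

YES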